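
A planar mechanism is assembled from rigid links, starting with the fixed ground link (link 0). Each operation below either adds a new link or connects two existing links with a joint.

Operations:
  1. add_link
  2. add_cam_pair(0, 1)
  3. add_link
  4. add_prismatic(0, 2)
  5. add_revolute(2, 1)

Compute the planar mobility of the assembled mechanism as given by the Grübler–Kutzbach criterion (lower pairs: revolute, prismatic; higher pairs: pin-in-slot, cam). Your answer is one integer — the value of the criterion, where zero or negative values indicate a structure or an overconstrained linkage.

L=1 J1=0 J2=0
add link → L=2 J1=0 J2=0
C@0,1 dof=2 J2 → L=2 J1=0 J2=1
add link → L=3 J1=0 J2=1
P@0,2 dof=1 J1 → L=3 J1=1 J2=1
R@2,1 dof=1 J1 → L=3 J1=2 J2=1
M=3(L−1)−2J1−J2=3·2−2·2−1=1

M = 1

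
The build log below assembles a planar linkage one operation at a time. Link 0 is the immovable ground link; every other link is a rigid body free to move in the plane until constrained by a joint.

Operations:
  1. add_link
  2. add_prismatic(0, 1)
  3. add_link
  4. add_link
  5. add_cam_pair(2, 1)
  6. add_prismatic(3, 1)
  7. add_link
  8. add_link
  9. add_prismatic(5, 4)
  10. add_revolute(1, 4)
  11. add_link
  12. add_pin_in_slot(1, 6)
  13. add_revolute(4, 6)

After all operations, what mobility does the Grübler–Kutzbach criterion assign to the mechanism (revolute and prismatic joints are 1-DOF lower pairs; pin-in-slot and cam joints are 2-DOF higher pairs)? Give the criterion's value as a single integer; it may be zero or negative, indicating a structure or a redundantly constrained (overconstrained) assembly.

M = 6

ground; <1,0,0>
#1 <2,0,0>
P:0↔1 J1 <2,1,0>
#2 <3,1,0>
#3 <4,1,0>
C:2↔1 J2 <4,1,1>
P:3↔1 J1 <4,2,1>
#4 <5,2,1>
#5 <6,2,1>
P:5↔4 J1 <6,3,1>
R:1↔4 J1 <6,4,1>
#6 <7,4,1>
PS:1↔6 J2 <7,4,2>
R:4↔6 J1 <7,5,2>
3×6 − 2×5 − 1×2 = 6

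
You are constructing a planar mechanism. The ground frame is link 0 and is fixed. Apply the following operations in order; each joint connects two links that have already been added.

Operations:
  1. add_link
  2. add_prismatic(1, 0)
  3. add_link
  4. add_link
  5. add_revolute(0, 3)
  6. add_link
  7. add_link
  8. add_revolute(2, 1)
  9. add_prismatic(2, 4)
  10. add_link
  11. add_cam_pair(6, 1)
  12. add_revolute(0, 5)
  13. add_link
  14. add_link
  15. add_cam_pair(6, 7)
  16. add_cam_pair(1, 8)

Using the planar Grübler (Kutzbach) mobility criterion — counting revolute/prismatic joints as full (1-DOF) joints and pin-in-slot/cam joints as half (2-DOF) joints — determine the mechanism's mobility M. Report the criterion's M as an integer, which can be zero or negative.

M = 11

ground; <1,0,0>
#1 <2,0,0>
P:1↔0 J1 <2,1,0>
#2 <3,1,0>
#3 <4,1,0>
R:0↔3 J1 <4,2,0>
#4 <5,2,0>
#5 <6,2,0>
R:2↔1 J1 <6,3,0>
P:2↔4 J1 <6,4,0>
#6 <7,4,0>
C:6↔1 J2 <7,4,1>
R:0↔5 J1 <7,5,1>
#7 <8,5,1>
#8 <9,5,1>
C:6↔7 J2 <9,5,2>
C:1↔8 J2 <9,5,3>
3×8 − 2×5 − 1×3 = 11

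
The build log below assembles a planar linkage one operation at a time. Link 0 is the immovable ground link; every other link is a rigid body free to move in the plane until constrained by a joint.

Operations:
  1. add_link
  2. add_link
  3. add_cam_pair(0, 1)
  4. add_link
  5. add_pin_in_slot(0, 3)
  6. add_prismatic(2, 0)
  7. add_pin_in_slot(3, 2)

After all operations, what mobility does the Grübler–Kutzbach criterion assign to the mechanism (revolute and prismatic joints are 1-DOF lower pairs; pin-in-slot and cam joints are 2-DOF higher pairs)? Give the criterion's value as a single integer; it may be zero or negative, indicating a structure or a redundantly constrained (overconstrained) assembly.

M = 4

L=1 J1=0 J2=0
add link → L=2 J1=0 J2=0
add link → L=3 J1=0 J2=0
C@0,1 dof=2 J2 → L=3 J1=0 J2=1
add link → L=4 J1=0 J2=1
PS@0,3 dof=2 J2 → L=4 J1=0 J2=2
P@2,0 dof=1 J1 → L=4 J1=1 J2=2
PS@3,2 dof=2 J2 → L=4 J1=1 J2=3
M=3(L−1)−2J1−J2=3·3−2·1−3=4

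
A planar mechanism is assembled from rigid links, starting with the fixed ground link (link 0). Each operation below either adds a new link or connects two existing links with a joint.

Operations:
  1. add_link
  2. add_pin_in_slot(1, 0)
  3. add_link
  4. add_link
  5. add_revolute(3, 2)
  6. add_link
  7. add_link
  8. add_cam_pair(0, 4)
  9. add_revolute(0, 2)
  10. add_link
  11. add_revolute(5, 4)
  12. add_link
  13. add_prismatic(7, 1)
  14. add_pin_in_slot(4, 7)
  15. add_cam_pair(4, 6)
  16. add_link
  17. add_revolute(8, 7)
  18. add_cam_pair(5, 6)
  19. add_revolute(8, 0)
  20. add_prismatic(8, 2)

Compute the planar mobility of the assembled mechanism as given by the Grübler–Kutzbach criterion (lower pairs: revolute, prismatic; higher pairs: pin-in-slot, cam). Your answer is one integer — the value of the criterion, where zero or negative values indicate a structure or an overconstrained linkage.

link 0 = ground. State L|J1|J2 = 1|0|0
+link1  2|0|0
PS(1,0) f=2→J2  2|0|1
+link2  3|0|1
+link3  4|0|1
R(3,2) f=1→J1  4|1|1
+link4  5|1|1
+link5  6|1|1
C(0,4) f=2→J2  6|1|2
R(0,2) f=1→J1  6|2|2
+link6  7|2|2
R(5,4) f=1→J1  7|3|2
+link7  8|3|2
P(7,1) f=1→J1  8|4|2
PS(4,7) f=2→J2  8|4|3
C(4,6) f=2→J2  8|4|4
+link8  9|4|4
R(8,7) f=1→J1  9|5|4
C(5,6) f=2→J2  9|5|5
R(8,0) f=1→J1  9|6|5
P(8,2) f=1→J1  9|7|5
M = 3(9−1)−2·7−5 = 24−14−5 = 5

M = 5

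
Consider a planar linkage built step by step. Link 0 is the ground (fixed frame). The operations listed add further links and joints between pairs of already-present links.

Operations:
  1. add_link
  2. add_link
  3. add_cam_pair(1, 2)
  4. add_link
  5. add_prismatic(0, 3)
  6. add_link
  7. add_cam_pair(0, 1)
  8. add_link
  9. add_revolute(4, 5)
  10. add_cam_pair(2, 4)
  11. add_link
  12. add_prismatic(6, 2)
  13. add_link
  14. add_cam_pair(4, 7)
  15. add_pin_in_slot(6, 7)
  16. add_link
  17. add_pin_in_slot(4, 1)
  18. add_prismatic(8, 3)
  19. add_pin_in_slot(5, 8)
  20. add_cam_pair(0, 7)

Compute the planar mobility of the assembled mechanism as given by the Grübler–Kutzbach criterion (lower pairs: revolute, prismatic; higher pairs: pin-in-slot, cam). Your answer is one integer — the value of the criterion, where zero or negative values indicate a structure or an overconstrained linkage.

(L,J1,J2)=(1,0,0); link0 fixed
link1: (2,0,0)
link2: (3,0,0)
C 1-2 [J2]: (3,0,1)
link3: (4,0,1)
P 0-3 [J1]: (4,1,1)
link4: (5,1,1)
C 0-1 [J2]: (5,1,2)
link5: (6,1,2)
R 4-5 [J1]: (6,2,2)
C 2-4 [J2]: (6,2,3)
link6: (7,2,3)
P 6-2 [J1]: (7,3,3)
link7: (8,3,3)
C 4-7 [J2]: (8,3,4)
PS 6-7 [J2]: (8,3,5)
link8: (9,3,5)
PS 4-1 [J2]: (9,3,6)
P 8-3 [J1]: (9,4,6)
PS 5-8 [J2]: (9,4,7)
C 0-7 [J2]: (9,4,8)
Grübler: 3·8 − 2·4 − 8 = 8

M = 8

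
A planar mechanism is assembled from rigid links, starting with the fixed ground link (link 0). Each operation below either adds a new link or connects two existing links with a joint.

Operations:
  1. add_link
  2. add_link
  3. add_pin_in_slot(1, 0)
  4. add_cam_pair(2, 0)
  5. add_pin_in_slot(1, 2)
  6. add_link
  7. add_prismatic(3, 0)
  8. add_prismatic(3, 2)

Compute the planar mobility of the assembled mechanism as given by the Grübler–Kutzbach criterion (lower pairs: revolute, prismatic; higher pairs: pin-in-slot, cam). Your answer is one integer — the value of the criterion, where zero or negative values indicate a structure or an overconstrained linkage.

ground; <1,0,0>
#1 <2,0,0>
#2 <3,0,0>
PS:1↔0 J2 <3,0,1>
C:2↔0 J2 <3,0,2>
PS:1↔2 J2 <3,0,3>
#3 <4,0,3>
P:3↔0 J1 <4,1,3>
P:3↔2 J1 <4,2,3>
3×3 − 2×2 − 1×3 = 2

M = 2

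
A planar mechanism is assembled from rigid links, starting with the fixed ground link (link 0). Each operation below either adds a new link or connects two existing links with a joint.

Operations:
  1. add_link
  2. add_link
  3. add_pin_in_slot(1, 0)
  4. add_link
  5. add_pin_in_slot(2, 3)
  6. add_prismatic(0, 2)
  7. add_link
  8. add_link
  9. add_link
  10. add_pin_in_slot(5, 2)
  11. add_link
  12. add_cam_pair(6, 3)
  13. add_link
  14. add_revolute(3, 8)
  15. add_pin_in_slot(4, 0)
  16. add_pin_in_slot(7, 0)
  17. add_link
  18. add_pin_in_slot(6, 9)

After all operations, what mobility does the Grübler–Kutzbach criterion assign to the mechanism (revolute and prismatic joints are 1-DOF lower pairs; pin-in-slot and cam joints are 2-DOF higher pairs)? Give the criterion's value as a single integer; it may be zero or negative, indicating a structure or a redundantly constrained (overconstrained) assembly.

M = 16

ground; <1,0,0>
#1 <2,0,0>
#2 <3,0,0>
PS:1↔0 J2 <3,0,1>
#3 <4,0,1>
PS:2↔3 J2 <4,0,2>
P:0↔2 J1 <4,1,2>
#4 <5,1,2>
#5 <6,1,2>
#6 <7,1,2>
PS:5↔2 J2 <7,1,3>
#7 <8,1,3>
C:6↔3 J2 <8,1,4>
#8 <9,1,4>
R:3↔8 J1 <9,2,4>
PS:4↔0 J2 <9,2,5>
PS:7↔0 J2 <9,2,6>
#9 <10,2,6>
PS:6↔9 J2 <10,2,7>
3×9 − 2×2 − 1×7 = 16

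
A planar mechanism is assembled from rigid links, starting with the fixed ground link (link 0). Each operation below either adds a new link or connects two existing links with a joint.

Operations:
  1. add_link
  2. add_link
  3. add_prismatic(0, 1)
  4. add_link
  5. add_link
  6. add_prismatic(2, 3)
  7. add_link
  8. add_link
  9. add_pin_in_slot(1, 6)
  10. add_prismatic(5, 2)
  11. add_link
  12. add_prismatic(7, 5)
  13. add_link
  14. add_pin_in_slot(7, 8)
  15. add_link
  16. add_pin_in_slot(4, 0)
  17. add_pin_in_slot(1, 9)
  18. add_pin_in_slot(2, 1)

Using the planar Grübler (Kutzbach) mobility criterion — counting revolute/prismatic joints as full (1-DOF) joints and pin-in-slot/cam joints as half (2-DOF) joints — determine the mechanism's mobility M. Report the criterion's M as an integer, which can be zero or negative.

(L,J1,J2)=(1,0,0); link0 fixed
link1: (2,0,0)
link2: (3,0,0)
P 0-1 [J1]: (3,1,0)
link3: (4,1,0)
link4: (5,1,0)
P 2-3 [J1]: (5,2,0)
link5: (6,2,0)
link6: (7,2,0)
PS 1-6 [J2]: (7,2,1)
P 5-2 [J1]: (7,3,1)
link7: (8,3,1)
P 7-5 [J1]: (8,4,1)
link8: (9,4,1)
PS 7-8 [J2]: (9,4,2)
link9: (10,4,2)
PS 4-0 [J2]: (10,4,3)
PS 1-9 [J2]: (10,4,4)
PS 2-1 [J2]: (10,4,5)
Grübler: 3·9 − 2·4 − 5 = 14

M = 14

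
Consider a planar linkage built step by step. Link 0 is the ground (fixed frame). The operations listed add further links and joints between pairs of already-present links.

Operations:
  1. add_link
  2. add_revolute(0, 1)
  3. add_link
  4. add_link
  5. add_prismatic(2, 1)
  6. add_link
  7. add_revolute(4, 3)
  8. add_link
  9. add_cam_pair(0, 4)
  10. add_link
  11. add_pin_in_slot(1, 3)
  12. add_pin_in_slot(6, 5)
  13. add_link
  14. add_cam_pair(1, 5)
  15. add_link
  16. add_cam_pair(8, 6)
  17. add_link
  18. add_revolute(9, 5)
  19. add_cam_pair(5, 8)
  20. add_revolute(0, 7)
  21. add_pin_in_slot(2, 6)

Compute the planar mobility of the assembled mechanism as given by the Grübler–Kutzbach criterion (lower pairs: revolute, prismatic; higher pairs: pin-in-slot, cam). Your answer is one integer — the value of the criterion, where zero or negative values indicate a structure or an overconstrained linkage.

M = 10

(L,J1,J2)=(1,0,0); link0 fixed
link1: (2,0,0)
R 0-1 [J1]: (2,1,0)
link2: (3,1,0)
link3: (4,1,0)
P 2-1 [J1]: (4,2,0)
link4: (5,2,0)
R 4-3 [J1]: (5,3,0)
link5: (6,3,0)
C 0-4 [J2]: (6,3,1)
link6: (7,3,1)
PS 1-3 [J2]: (7,3,2)
PS 6-5 [J2]: (7,3,3)
link7: (8,3,3)
C 1-5 [J2]: (8,3,4)
link8: (9,3,4)
C 8-6 [J2]: (9,3,5)
link9: (10,3,5)
R 9-5 [J1]: (10,4,5)
C 5-8 [J2]: (10,4,6)
R 0-7 [J1]: (10,5,6)
PS 2-6 [J2]: (10,5,7)
Grübler: 3·9 − 2·5 − 7 = 10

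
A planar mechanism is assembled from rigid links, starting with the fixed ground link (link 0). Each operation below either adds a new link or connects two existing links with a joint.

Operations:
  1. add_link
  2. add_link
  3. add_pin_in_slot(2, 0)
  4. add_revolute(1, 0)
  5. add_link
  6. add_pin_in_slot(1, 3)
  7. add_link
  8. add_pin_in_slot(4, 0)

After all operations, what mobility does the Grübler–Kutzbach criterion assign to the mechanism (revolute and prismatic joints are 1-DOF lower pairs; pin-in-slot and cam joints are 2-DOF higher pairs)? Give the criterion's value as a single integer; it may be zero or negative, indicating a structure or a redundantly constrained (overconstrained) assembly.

M = 7

[1;0;0] (link 0 is ground)
L+ [2;0;0]
L+ [3;0;0]
PS(2,0)∈J2 [3;0;1]
R(1,0)∈J1 [3;1;1]
L+ [4;1;1]
PS(1,3)∈J2 [4;1;2]
L+ [5;1;2]
PS(4,0)∈J2 [5;1;3]
mobility = 12 − 2 − 3 = 7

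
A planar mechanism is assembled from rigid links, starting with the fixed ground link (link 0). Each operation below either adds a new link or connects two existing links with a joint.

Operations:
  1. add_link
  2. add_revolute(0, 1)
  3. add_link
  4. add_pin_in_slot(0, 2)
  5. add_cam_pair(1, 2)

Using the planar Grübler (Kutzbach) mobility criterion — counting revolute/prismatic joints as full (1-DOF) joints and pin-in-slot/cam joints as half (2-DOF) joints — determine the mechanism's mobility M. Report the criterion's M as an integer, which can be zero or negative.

M = 2

[1;0;0] (link 0 is ground)
L+ [2;0;0]
R(0,1)∈J1 [2;1;0]
L+ [3;1;0]
PS(0,2)∈J2 [3;1;1]
C(1,2)∈J2 [3;1;2]
mobility = 6 − 2 − 2 = 2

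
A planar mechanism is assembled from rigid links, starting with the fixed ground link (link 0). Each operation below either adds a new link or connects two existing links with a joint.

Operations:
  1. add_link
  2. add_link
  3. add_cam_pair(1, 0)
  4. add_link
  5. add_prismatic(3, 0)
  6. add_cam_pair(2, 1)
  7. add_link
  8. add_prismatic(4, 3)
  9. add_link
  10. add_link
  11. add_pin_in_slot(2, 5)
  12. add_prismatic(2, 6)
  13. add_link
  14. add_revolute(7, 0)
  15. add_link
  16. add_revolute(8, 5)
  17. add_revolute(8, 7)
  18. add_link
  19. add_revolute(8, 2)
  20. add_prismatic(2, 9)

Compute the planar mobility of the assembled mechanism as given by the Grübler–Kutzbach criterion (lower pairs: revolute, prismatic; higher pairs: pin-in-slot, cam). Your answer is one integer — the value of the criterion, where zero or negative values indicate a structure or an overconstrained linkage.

M = 8

(L,J1,J2)=(1,0,0); link0 fixed
link1: (2,0,0)
link2: (3,0,0)
C 1-0 [J2]: (3,0,1)
link3: (4,0,1)
P 3-0 [J1]: (4,1,1)
C 2-1 [J2]: (4,1,2)
link4: (5,1,2)
P 4-3 [J1]: (5,2,2)
link5: (6,2,2)
link6: (7,2,2)
PS 2-5 [J2]: (7,2,3)
P 2-6 [J1]: (7,3,3)
link7: (8,3,3)
R 7-0 [J1]: (8,4,3)
link8: (9,4,3)
R 8-5 [J1]: (9,5,3)
R 8-7 [J1]: (9,6,3)
link9: (10,6,3)
R 8-2 [J1]: (10,7,3)
P 2-9 [J1]: (10,8,3)
Grübler: 3·9 − 2·8 − 3 = 8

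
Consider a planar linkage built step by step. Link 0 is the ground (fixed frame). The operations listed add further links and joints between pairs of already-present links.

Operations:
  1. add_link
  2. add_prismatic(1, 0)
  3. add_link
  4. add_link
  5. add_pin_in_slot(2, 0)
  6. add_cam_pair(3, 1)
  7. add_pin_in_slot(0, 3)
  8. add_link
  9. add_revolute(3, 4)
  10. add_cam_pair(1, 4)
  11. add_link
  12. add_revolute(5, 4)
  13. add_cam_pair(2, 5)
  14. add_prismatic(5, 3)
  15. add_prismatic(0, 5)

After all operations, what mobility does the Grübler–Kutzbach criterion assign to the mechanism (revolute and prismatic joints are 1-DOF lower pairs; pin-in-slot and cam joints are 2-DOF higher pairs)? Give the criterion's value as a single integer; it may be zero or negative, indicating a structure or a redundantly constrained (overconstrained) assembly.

L=1 J1=0 J2=0
add link → L=2 J1=0 J2=0
P@1,0 dof=1 J1 → L=2 J1=1 J2=0
add link → L=3 J1=1 J2=0
add link → L=4 J1=1 J2=0
PS@2,0 dof=2 J2 → L=4 J1=1 J2=1
C@3,1 dof=2 J2 → L=4 J1=1 J2=2
PS@0,3 dof=2 J2 → L=4 J1=1 J2=3
add link → L=5 J1=1 J2=3
R@3,4 dof=1 J1 → L=5 J1=2 J2=3
C@1,4 dof=2 J2 → L=5 J1=2 J2=4
add link → L=6 J1=2 J2=4
R@5,4 dof=1 J1 → L=6 J1=3 J2=4
C@2,5 dof=2 J2 → L=6 J1=3 J2=5
P@5,3 dof=1 J1 → L=6 J1=4 J2=5
P@0,5 dof=1 J1 → L=6 J1=5 J2=5
M=3(L−1)−2J1−J2=3·5−2·5−5=0

M = 0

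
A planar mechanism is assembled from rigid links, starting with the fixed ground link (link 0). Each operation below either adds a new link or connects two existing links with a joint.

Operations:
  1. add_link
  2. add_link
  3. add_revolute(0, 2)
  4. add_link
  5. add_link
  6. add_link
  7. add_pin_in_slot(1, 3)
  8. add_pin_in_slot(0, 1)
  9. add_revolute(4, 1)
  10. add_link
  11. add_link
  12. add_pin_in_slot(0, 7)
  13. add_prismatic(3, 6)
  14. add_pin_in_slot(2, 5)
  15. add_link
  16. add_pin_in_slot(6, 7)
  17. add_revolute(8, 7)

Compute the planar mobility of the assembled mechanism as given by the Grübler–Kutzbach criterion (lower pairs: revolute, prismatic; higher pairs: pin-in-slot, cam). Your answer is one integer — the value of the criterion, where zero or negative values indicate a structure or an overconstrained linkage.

M = 11

link 0 = ground. State L|J1|J2 = 1|0|0
+link1  2|0|0
+link2  3|0|0
R(0,2) f=1→J1  3|1|0
+link3  4|1|0
+link4  5|1|0
+link5  6|1|0
PS(1,3) f=2→J2  6|1|1
PS(0,1) f=2→J2  6|1|2
R(4,1) f=1→J1  6|2|2
+link6  7|2|2
+link7  8|2|2
PS(0,7) f=2→J2  8|2|3
P(3,6) f=1→J1  8|3|3
PS(2,5) f=2→J2  8|3|4
+link8  9|3|4
PS(6,7) f=2→J2  9|3|5
R(8,7) f=1→J1  9|4|5
M = 3(9−1)−2·4−5 = 24−8−5 = 11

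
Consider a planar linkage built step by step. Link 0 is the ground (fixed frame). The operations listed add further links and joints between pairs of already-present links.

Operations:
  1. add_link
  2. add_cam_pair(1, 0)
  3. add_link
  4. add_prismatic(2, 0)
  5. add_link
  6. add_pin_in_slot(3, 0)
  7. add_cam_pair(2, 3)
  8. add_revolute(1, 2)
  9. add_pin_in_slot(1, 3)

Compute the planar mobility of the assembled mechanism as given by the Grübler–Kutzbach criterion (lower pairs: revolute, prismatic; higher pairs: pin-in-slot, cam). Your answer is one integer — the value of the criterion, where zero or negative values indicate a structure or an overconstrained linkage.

M = 1

L=1 J1=0 J2=0
add link → L=2 J1=0 J2=0
C@1,0 dof=2 J2 → L=2 J1=0 J2=1
add link → L=3 J1=0 J2=1
P@2,0 dof=1 J1 → L=3 J1=1 J2=1
add link → L=4 J1=1 J2=1
PS@3,0 dof=2 J2 → L=4 J1=1 J2=2
C@2,3 dof=2 J2 → L=4 J1=1 J2=3
R@1,2 dof=1 J1 → L=4 J1=2 J2=3
PS@1,3 dof=2 J2 → L=4 J1=2 J2=4
M=3(L−1)−2J1−J2=3·3−2·2−4=1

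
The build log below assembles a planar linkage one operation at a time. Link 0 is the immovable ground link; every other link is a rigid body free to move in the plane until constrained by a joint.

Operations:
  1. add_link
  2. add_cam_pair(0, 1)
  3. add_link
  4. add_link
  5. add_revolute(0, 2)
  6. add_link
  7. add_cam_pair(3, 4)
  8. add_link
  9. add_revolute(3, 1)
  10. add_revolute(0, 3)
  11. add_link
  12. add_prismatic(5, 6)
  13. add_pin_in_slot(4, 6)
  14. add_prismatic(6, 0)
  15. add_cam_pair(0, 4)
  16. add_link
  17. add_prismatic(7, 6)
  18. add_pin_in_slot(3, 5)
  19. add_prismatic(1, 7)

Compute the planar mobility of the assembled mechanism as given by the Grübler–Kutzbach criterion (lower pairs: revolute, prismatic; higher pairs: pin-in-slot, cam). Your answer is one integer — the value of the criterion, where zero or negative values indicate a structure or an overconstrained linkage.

ground; <1,0,0>
#1 <2,0,0>
C:0↔1 J2 <2,0,1>
#2 <3,0,1>
#3 <4,0,1>
R:0↔2 J1 <4,1,1>
#4 <5,1,1>
C:3↔4 J2 <5,1,2>
#5 <6,1,2>
R:3↔1 J1 <6,2,2>
R:0↔3 J1 <6,3,2>
#6 <7,3,2>
P:5↔6 J1 <7,4,2>
PS:4↔6 J2 <7,4,3>
P:6↔0 J1 <7,5,3>
C:0↔4 J2 <7,5,4>
#7 <8,5,4>
P:7↔6 J1 <8,6,4>
PS:3↔5 J2 <8,6,5>
P:1↔7 J1 <8,7,5>
3×7 − 2×7 − 1×5 = 2

M = 2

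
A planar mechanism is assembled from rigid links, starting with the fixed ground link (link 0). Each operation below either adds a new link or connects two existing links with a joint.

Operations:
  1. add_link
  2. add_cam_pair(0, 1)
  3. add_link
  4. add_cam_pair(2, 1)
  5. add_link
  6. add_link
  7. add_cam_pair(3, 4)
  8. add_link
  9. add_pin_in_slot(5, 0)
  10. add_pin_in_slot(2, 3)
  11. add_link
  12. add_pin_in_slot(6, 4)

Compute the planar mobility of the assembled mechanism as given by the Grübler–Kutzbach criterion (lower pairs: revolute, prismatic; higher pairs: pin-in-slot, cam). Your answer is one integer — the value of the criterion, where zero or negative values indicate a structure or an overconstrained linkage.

M = 12

(L,J1,J2)=(1,0,0); link0 fixed
link1: (2,0,0)
C 0-1 [J2]: (2,0,1)
link2: (3,0,1)
C 2-1 [J2]: (3,0,2)
link3: (4,0,2)
link4: (5,0,2)
C 3-4 [J2]: (5,0,3)
link5: (6,0,3)
PS 5-0 [J2]: (6,0,4)
PS 2-3 [J2]: (6,0,5)
link6: (7,0,5)
PS 6-4 [J2]: (7,0,6)
Grübler: 3·6 − 2·0 − 6 = 12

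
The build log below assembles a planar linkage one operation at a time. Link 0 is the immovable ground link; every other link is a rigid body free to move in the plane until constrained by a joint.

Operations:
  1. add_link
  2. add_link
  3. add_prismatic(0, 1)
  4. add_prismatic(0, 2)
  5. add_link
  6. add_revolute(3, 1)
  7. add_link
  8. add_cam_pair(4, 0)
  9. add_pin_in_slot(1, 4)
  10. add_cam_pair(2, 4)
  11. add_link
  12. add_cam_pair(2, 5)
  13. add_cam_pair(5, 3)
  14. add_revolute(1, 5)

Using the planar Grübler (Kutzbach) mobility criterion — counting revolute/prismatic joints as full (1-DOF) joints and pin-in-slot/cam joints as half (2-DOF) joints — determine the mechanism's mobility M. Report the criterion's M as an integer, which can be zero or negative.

link 0 = ground. State L|J1|J2 = 1|0|0
+link1  2|0|0
+link2  3|0|0
P(0,1) f=1→J1  3|1|0
P(0,2) f=1→J1  3|2|0
+link3  4|2|0
R(3,1) f=1→J1  4|3|0
+link4  5|3|0
C(4,0) f=2→J2  5|3|1
PS(1,4) f=2→J2  5|3|2
C(2,4) f=2→J2  5|3|3
+link5  6|3|3
C(2,5) f=2→J2  6|3|4
C(5,3) f=2→J2  6|3|5
R(1,5) f=1→J1  6|4|5
M = 3(6−1)−2·4−5 = 15−8−5 = 2

M = 2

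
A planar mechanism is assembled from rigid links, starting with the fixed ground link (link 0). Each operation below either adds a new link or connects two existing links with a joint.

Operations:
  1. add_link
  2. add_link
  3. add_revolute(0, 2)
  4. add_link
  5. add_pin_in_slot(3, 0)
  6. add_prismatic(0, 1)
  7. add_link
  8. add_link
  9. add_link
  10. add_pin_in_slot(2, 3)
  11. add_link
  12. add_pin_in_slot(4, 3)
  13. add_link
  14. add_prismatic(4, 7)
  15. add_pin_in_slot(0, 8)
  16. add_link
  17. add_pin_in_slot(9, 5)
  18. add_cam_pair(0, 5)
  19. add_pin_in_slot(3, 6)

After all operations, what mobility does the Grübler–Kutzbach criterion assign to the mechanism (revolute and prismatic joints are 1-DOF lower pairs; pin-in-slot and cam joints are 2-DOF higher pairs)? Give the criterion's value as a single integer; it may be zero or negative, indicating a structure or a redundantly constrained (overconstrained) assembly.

M = 14

[1;0;0] (link 0 is ground)
L+ [2;0;0]
L+ [3;0;0]
R(0,2)∈J1 [3;1;0]
L+ [4;1;0]
PS(3,0)∈J2 [4;1;1]
P(0,1)∈J1 [4;2;1]
L+ [5;2;1]
L+ [6;2;1]
L+ [7;2;1]
PS(2,3)∈J2 [7;2;2]
L+ [8;2;2]
PS(4,3)∈J2 [8;2;3]
L+ [9;2;3]
P(4,7)∈J1 [9;3;3]
PS(0,8)∈J2 [9;3;4]
L+ [10;3;4]
PS(9,5)∈J2 [10;3;5]
C(0,5)∈J2 [10;3;6]
PS(3,6)∈J2 [10;3;7]
mobility = 27 − 6 − 7 = 14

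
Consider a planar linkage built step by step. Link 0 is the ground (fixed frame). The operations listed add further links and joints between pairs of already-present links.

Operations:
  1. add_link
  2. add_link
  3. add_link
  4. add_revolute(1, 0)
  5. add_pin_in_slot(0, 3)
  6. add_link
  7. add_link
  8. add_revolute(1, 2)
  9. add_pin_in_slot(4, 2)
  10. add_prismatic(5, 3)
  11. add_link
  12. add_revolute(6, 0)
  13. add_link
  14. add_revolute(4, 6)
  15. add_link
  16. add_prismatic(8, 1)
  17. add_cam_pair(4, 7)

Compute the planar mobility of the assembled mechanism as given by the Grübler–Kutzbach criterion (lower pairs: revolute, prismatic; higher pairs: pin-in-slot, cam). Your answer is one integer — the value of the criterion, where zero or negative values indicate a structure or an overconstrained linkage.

link 0 = ground. State L|J1|J2 = 1|0|0
+link1  2|0|0
+link2  3|0|0
+link3  4|0|0
R(1,0) f=1→J1  4|1|0
PS(0,3) f=2→J2  4|1|1
+link4  5|1|1
+link5  6|1|1
R(1,2) f=1→J1  6|2|1
PS(4,2) f=2→J2  6|2|2
P(5,3) f=1→J1  6|3|2
+link6  7|3|2
R(6,0) f=1→J1  7|4|2
+link7  8|4|2
R(4,6) f=1→J1  8|5|2
+link8  9|5|2
P(8,1) f=1→J1  9|6|2
C(4,7) f=2→J2  9|6|3
M = 3(9−1)−2·6−3 = 24−12−3 = 9

M = 9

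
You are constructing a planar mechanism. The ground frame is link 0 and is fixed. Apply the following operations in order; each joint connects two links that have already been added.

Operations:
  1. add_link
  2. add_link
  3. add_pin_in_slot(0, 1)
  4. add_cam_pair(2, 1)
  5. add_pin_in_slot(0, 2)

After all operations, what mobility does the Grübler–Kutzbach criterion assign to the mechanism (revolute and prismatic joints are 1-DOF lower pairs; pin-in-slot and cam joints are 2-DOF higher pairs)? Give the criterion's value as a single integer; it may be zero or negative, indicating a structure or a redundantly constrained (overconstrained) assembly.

M = 3

(L,J1,J2)=(1,0,0); link0 fixed
link1: (2,0,0)
link2: (3,0,0)
PS 0-1 [J2]: (3,0,1)
C 2-1 [J2]: (3,0,2)
PS 0-2 [J2]: (3,0,3)
Grübler: 3·2 − 2·0 − 3 = 3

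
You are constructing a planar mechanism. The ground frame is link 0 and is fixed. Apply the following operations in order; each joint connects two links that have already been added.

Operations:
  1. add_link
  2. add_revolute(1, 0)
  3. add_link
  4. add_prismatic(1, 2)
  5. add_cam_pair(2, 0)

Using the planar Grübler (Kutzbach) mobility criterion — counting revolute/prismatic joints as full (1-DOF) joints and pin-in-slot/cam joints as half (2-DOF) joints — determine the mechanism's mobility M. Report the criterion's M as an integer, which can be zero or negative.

M = 1

(L,J1,J2)=(1,0,0); link0 fixed
link1: (2,0,0)
R 1-0 [J1]: (2,1,0)
link2: (3,1,0)
P 1-2 [J1]: (3,2,0)
C 2-0 [J2]: (3,2,1)
Grübler: 3·2 − 2·2 − 1 = 1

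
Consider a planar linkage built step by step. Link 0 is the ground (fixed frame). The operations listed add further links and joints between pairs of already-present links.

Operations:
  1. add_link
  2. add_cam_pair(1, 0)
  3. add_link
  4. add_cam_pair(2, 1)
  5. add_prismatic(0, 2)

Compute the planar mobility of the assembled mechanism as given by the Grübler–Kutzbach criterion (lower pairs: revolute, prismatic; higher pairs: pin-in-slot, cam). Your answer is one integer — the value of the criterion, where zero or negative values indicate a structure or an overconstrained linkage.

ground; <1,0,0>
#1 <2,0,0>
C:1↔0 J2 <2,0,1>
#2 <3,0,1>
C:2↔1 J2 <3,0,2>
P:0↔2 J1 <3,1,2>
3×2 − 2×1 − 1×2 = 2

M = 2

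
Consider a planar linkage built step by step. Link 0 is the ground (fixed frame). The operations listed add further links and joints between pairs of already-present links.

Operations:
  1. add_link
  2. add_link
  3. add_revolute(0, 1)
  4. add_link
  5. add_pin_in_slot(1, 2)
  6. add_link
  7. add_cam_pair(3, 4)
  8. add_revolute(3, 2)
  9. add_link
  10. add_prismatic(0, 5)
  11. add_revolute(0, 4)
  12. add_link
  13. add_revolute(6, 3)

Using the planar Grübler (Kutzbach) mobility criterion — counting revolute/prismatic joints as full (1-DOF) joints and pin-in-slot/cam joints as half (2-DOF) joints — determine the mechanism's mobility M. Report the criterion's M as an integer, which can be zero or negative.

link 0 = ground. State L|J1|J2 = 1|0|0
+link1  2|0|0
+link2  3|0|0
R(0,1) f=1→J1  3|1|0
+link3  4|1|0
PS(1,2) f=2→J2  4|1|1
+link4  5|1|1
C(3,4) f=2→J2  5|1|2
R(3,2) f=1→J1  5|2|2
+link5  6|2|2
P(0,5) f=1→J1  6|3|2
R(0,4) f=1→J1  6|4|2
+link6  7|4|2
R(6,3) f=1→J1  7|5|2
M = 3(7−1)−2·5−2 = 18−10−2 = 6

M = 6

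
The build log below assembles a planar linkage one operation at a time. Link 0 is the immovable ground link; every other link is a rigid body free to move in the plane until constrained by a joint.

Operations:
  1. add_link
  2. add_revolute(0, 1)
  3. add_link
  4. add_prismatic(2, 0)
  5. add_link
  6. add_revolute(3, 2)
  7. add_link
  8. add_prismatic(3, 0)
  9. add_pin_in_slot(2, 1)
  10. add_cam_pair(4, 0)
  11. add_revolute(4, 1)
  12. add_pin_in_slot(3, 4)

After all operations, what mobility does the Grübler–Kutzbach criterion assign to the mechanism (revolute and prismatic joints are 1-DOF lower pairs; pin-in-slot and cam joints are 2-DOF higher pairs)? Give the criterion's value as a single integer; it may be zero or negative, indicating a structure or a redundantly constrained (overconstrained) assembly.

(L,J1,J2)=(1,0,0); link0 fixed
link1: (2,0,0)
R 0-1 [J1]: (2,1,0)
link2: (3,1,0)
P 2-0 [J1]: (3,2,0)
link3: (4,2,0)
R 3-2 [J1]: (4,3,0)
link4: (5,3,0)
P 3-0 [J1]: (5,4,0)
PS 2-1 [J2]: (5,4,1)
C 4-0 [J2]: (5,4,2)
R 4-1 [J1]: (5,5,2)
PS 3-4 [J2]: (5,5,3)
Grübler: 3·4 − 2·5 − 3 = -1

M = -1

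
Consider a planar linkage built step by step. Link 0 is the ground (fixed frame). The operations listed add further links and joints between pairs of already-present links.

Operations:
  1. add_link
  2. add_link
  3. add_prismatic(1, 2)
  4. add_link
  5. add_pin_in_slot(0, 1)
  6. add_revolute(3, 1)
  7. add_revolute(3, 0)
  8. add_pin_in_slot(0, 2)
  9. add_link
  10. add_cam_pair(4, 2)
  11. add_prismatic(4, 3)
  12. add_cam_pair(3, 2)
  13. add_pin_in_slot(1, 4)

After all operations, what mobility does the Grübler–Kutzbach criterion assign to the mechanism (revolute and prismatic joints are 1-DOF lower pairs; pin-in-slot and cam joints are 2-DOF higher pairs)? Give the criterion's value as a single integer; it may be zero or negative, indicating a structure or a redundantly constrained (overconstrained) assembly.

[1;0;0] (link 0 is ground)
L+ [2;0;0]
L+ [3;0;0]
P(1,2)∈J1 [3;1;0]
L+ [4;1;0]
PS(0,1)∈J2 [4;1;1]
R(3,1)∈J1 [4;2;1]
R(3,0)∈J1 [4;3;1]
PS(0,2)∈J2 [4;3;2]
L+ [5;3;2]
C(4,2)∈J2 [5;3;3]
P(4,3)∈J1 [5;4;3]
C(3,2)∈J2 [5;4;4]
PS(1,4)∈J2 [5;4;5]
mobility = 12 − 8 − 5 = -1

M = -1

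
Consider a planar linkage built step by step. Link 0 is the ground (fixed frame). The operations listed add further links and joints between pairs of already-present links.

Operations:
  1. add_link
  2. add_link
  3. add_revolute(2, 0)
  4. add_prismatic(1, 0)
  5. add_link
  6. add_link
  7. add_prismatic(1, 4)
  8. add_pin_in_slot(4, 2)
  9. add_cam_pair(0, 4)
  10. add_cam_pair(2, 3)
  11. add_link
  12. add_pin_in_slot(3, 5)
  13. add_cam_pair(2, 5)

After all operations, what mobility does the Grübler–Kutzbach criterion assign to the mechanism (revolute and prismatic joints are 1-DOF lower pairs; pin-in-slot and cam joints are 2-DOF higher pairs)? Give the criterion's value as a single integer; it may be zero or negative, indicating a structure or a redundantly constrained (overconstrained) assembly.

L=1 J1=0 J2=0
add link → L=2 J1=0 J2=0
add link → L=3 J1=0 J2=0
R@2,0 dof=1 J1 → L=3 J1=1 J2=0
P@1,0 dof=1 J1 → L=3 J1=2 J2=0
add link → L=4 J1=2 J2=0
add link → L=5 J1=2 J2=0
P@1,4 dof=1 J1 → L=5 J1=3 J2=0
PS@4,2 dof=2 J2 → L=5 J1=3 J2=1
C@0,4 dof=2 J2 → L=5 J1=3 J2=2
C@2,3 dof=2 J2 → L=5 J1=3 J2=3
add link → L=6 J1=3 J2=3
PS@3,5 dof=2 J2 → L=6 J1=3 J2=4
C@2,5 dof=2 J2 → L=6 J1=3 J2=5
M=3(L−1)−2J1−J2=3·5−2·3−5=4

M = 4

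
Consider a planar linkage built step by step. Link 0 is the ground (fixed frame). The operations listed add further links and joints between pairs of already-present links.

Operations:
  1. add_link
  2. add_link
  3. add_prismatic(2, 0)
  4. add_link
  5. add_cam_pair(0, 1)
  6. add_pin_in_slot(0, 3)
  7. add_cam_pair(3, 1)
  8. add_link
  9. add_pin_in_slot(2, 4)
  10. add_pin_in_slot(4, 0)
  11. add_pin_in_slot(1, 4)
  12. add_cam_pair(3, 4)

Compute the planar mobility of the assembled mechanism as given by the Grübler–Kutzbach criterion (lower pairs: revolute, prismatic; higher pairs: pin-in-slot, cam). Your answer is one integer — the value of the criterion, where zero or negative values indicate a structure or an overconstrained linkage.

M = 3

L=1 J1=0 J2=0
add link → L=2 J1=0 J2=0
add link → L=3 J1=0 J2=0
P@2,0 dof=1 J1 → L=3 J1=1 J2=0
add link → L=4 J1=1 J2=0
C@0,1 dof=2 J2 → L=4 J1=1 J2=1
PS@0,3 dof=2 J2 → L=4 J1=1 J2=2
C@3,1 dof=2 J2 → L=4 J1=1 J2=3
add link → L=5 J1=1 J2=3
PS@2,4 dof=2 J2 → L=5 J1=1 J2=4
PS@4,0 dof=2 J2 → L=5 J1=1 J2=5
PS@1,4 dof=2 J2 → L=5 J1=1 J2=6
C@3,4 dof=2 J2 → L=5 J1=1 J2=7
M=3(L−1)−2J1−J2=3·4−2·1−7=3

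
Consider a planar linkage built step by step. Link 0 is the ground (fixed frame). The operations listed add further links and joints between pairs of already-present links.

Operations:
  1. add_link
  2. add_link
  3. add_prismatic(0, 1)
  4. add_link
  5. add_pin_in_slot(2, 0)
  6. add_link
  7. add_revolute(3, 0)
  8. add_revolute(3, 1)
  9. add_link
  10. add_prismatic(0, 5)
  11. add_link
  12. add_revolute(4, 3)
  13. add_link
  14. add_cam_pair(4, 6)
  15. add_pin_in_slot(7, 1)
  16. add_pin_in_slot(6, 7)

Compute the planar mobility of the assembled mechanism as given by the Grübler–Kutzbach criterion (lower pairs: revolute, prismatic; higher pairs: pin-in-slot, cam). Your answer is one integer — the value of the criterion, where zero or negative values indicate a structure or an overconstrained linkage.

M = 7

link 0 = ground. State L|J1|J2 = 1|0|0
+link1  2|0|0
+link2  3|0|0
P(0,1) f=1→J1  3|1|0
+link3  4|1|0
PS(2,0) f=2→J2  4|1|1
+link4  5|1|1
R(3,0) f=1→J1  5|2|1
R(3,1) f=1→J1  5|3|1
+link5  6|3|1
P(0,5) f=1→J1  6|4|1
+link6  7|4|1
R(4,3) f=1→J1  7|5|1
+link7  8|5|1
C(4,6) f=2→J2  8|5|2
PS(7,1) f=2→J2  8|5|3
PS(6,7) f=2→J2  8|5|4
M = 3(8−1)−2·5−4 = 21−10−4 = 7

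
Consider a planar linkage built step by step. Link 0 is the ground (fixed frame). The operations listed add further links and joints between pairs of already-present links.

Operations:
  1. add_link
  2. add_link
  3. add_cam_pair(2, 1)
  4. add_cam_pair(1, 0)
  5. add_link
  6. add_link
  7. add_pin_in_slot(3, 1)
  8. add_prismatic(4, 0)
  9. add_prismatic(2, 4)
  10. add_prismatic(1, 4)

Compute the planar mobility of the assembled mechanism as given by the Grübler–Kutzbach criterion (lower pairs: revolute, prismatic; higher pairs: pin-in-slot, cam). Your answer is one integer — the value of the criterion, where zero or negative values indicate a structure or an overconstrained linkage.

(L,J1,J2)=(1,0,0); link0 fixed
link1: (2,0,0)
link2: (3,0,0)
C 2-1 [J2]: (3,0,1)
C 1-0 [J2]: (3,0,2)
link3: (4,0,2)
link4: (5,0,2)
PS 3-1 [J2]: (5,0,3)
P 4-0 [J1]: (5,1,3)
P 2-4 [J1]: (5,2,3)
P 1-4 [J1]: (5,3,3)
Grübler: 3·4 − 2·3 − 3 = 3

M = 3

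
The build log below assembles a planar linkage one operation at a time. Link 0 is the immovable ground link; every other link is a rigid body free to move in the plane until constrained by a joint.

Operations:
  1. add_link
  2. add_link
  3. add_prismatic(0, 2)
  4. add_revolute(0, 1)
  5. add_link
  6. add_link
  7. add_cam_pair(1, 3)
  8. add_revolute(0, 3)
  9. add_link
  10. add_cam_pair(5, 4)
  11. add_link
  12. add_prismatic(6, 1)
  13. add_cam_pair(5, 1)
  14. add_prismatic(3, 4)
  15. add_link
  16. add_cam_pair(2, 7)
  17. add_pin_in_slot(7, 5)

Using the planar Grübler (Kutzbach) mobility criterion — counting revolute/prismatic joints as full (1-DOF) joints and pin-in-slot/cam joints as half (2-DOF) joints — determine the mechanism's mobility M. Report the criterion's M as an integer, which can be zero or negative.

ground; <1,0,0>
#1 <2,0,0>
#2 <3,0,0>
P:0↔2 J1 <3,1,0>
R:0↔1 J1 <3,2,0>
#3 <4,2,0>
#4 <5,2,0>
C:1↔3 J2 <5,2,1>
R:0↔3 J1 <5,3,1>
#5 <6,3,1>
C:5↔4 J2 <6,3,2>
#6 <7,3,2>
P:6↔1 J1 <7,4,2>
C:5↔1 J2 <7,4,3>
P:3↔4 J1 <7,5,3>
#7 <8,5,3>
C:2↔7 J2 <8,5,4>
PS:7↔5 J2 <8,5,5>
3×7 − 2×5 − 1×5 = 6

M = 6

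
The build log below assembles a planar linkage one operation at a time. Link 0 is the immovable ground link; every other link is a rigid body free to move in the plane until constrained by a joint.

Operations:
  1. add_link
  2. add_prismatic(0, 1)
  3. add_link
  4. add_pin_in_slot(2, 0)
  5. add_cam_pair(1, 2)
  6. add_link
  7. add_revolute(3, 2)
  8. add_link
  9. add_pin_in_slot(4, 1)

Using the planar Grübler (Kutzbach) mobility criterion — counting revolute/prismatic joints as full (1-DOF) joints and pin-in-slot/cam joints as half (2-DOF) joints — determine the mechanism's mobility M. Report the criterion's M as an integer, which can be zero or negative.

L=1 J1=0 J2=0
add link → L=2 J1=0 J2=0
P@0,1 dof=1 J1 → L=2 J1=1 J2=0
add link → L=3 J1=1 J2=0
PS@2,0 dof=2 J2 → L=3 J1=1 J2=1
C@1,2 dof=2 J2 → L=3 J1=1 J2=2
add link → L=4 J1=1 J2=2
R@3,2 dof=1 J1 → L=4 J1=2 J2=2
add link → L=5 J1=2 J2=2
PS@4,1 dof=2 J2 → L=5 J1=2 J2=3
M=3(L−1)−2J1−J2=3·4−2·2−3=5

M = 5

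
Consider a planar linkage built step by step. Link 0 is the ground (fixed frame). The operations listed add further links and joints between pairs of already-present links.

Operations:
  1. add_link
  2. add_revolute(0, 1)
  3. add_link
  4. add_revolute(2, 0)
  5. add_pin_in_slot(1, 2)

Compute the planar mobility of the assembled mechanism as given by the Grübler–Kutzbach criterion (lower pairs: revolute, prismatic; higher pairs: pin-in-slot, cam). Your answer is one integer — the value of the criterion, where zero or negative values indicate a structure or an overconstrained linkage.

M = 1

(L,J1,J2)=(1,0,0); link0 fixed
link1: (2,0,0)
R 0-1 [J1]: (2,1,0)
link2: (3,1,0)
R 2-0 [J1]: (3,2,0)
PS 1-2 [J2]: (3,2,1)
Grübler: 3·2 − 2·2 − 1 = 1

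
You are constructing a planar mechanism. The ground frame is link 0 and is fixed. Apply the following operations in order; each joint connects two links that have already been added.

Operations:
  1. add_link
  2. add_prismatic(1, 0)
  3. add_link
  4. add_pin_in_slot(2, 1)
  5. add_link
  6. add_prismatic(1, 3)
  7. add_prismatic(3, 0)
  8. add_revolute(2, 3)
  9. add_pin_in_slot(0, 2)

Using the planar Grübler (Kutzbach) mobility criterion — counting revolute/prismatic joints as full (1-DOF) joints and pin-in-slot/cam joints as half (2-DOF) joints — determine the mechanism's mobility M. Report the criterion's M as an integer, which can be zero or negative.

link 0 = ground. State L|J1|J2 = 1|0|0
+link1  2|0|0
P(1,0) f=1→J1  2|1|0
+link2  3|1|0
PS(2,1) f=2→J2  3|1|1
+link3  4|1|1
P(1,3) f=1→J1  4|2|1
P(3,0) f=1→J1  4|3|1
R(2,3) f=1→J1  4|4|1
PS(0,2) f=2→J2  4|4|2
M = 3(4−1)−2·4−2 = 9−8−2 = -1

M = -1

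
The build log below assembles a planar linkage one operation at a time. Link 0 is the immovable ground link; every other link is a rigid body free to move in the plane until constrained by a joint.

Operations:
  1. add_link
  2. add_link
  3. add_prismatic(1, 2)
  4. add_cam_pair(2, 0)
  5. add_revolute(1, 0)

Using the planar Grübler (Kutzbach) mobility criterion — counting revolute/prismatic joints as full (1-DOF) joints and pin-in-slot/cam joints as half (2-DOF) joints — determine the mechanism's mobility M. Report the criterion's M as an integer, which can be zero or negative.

ground; <1,0,0>
#1 <2,0,0>
#2 <3,0,0>
P:1↔2 J1 <3,1,0>
C:2↔0 J2 <3,1,1>
R:1↔0 J1 <3,2,1>
3×2 − 2×2 − 1×1 = 1

M = 1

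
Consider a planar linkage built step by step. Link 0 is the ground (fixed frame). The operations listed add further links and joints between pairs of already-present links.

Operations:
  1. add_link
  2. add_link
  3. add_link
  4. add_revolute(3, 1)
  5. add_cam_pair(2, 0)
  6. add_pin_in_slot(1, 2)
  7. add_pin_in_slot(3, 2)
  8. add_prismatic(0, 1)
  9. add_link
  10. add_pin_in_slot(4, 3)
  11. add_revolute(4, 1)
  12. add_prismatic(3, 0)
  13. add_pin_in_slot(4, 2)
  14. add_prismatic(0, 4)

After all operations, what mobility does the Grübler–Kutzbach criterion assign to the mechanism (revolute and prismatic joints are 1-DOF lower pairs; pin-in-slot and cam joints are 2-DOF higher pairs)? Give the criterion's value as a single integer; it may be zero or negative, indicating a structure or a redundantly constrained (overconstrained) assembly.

M = -3

L=1 J1=0 J2=0
add link → L=2 J1=0 J2=0
add link → L=3 J1=0 J2=0
add link → L=4 J1=0 J2=0
R@3,1 dof=1 J1 → L=4 J1=1 J2=0
C@2,0 dof=2 J2 → L=4 J1=1 J2=1
PS@1,2 dof=2 J2 → L=4 J1=1 J2=2
PS@3,2 dof=2 J2 → L=4 J1=1 J2=3
P@0,1 dof=1 J1 → L=4 J1=2 J2=3
add link → L=5 J1=2 J2=3
PS@4,3 dof=2 J2 → L=5 J1=2 J2=4
R@4,1 dof=1 J1 → L=5 J1=3 J2=4
P@3,0 dof=1 J1 → L=5 J1=4 J2=4
PS@4,2 dof=2 J2 → L=5 J1=4 J2=5
P@0,4 dof=1 J1 → L=5 J1=5 J2=5
M=3(L−1)−2J1−J2=3·4−2·5−5=-3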